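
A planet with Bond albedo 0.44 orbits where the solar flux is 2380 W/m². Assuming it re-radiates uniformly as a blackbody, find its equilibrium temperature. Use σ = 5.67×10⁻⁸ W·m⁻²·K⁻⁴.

Power absorbed = (1−a)S·πR²; power emitted = 4πR²σT⁴. Equating and cancelling πR²:
T = ((1−a)S / 4σ)^(1/4) = (1330 / (4 × 5.67×10⁻⁸))^(1/4) = (5.88×10^9)^(1/4).
T = 277 K.

T ≈ 277 K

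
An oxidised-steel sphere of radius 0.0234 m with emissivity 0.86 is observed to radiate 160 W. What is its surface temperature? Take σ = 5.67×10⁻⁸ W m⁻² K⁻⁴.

A = 4πr² = 4π × (0.0234)² = 6.88×10^-3 m².
From P = εσAT⁴, T = (P / εσA)^(1/4) = (160 / (0.86 × 5.67×10⁻⁸ × 6.88×10^-3))^(1/4).
T = (4.77×10^11)^(1/4) = 831 K.

T ≈ 831 K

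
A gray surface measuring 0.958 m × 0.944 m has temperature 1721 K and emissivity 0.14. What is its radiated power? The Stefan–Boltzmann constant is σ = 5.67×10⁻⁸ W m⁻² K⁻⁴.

P ≈ 63000 W

A = 0.958 × 0.944 = 0.904 m².
Stefan–Boltzmann: P = εσAT⁴ = 0.14 × 5.67×10⁻⁸ × 0.904 × (1721)⁴ = 0.14 × 5.67×10⁻⁸ × 0.904 × 8.77×10^12.
P = 63000 W.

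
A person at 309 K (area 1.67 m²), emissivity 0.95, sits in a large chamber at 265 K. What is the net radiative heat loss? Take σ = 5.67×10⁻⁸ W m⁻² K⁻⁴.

Q = εσA(T⁴ − T_s⁴). T⁴ − T_s⁴ = (309)⁴ − (265)⁴ = 9.12×10^9 − 4.93×10^9 = 4.19×10^9 K⁴.
Q = 0.95 × 5.67×10⁻⁸ × 1.67 × 4.19×10^9 = 376 W.

Q ≈ 376 W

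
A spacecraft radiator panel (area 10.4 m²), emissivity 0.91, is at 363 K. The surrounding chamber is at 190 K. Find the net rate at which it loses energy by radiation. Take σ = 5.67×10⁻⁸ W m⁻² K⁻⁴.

Q = εσA(T⁴ − T_s⁴). T⁴ − T_s⁴ = (363)⁴ − (190)⁴ = 1.74×10^10 − 1.30×10^9 = 1.61×10^10 K⁴.
Q = 0.91 × 5.67×10⁻⁸ × 10.4 × 1.61×10^10 = 8620 W.

Q ≈ 8620 W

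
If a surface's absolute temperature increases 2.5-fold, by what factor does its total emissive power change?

P ∝ T⁴, so the power scales as (2.5)⁴ = 39.1.

factor ≈ 39.1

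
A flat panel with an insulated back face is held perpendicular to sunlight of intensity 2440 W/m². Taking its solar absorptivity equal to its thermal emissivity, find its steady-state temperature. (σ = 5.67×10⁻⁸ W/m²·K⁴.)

T ≈ 455 K

Absorbed flux αS = emitted flux εσT⁴ (one radiating face); with α = ε, T = (S/σ)^(1/4).
T = (2440 / 5.67×10⁻⁸)^(1/4) = (4.30×10^10)^(1/4).
T = 455 K.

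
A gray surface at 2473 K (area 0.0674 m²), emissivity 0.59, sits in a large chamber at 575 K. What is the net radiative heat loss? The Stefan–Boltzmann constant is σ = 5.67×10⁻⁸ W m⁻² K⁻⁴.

Q ≈ 84100 W

Q = εσA(T⁴ − T_s⁴). T⁴ − T_s⁴ = (2473)⁴ − (575)⁴ = 3.74×10^13 − 1.09×10^11 = 3.73×10^13 K⁴.
Q = 0.59 × 5.67×10⁻⁸ × 0.0674 × 3.73×10^13 = 84100 W.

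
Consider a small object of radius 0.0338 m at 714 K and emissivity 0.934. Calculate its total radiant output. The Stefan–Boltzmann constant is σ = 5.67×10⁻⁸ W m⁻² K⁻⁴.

P ≈ 198 W

A = 4πr² = 4π × (0.0338)² = 0.0144 m².
P = εσAT⁴ = 0.934 × 5.67×10⁻⁸ × 0.0144 × (714)⁴ = 0.934 × 5.67×10⁻⁸ × 0.0144 × 2.60×10^11.
P = 198 W.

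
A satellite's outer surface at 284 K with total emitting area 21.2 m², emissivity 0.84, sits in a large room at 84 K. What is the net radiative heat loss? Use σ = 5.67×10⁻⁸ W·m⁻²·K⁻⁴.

Q = εσA(T⁴ − T_s⁴). T⁴ − T_s⁴ = (284)⁴ − (84)⁴ = 6.51×10^9 − 4.98×10^7 = 6.46×10^9 K⁴.
Q = 0.84 × 5.67×10⁻⁸ × 21.2 × 6.46×10^9 = 6520 W.

Q ≈ 6520 W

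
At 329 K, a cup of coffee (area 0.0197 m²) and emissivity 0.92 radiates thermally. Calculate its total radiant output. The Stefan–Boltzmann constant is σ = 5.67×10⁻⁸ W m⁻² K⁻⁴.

Stefan–Boltzmann: P = εσAT⁴ = 0.92 × 5.67×10⁻⁸ × 0.0197 × (329)⁴ = 0.92 × 5.67×10⁻⁸ × 0.0197 × 1.17×10^10.
P = 12.0 W.

P ≈ 12.0 W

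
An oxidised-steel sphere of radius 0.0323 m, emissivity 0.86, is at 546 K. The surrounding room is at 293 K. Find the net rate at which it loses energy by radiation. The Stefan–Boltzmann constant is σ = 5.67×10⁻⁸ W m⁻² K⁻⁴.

Q ≈ 52.1 W

A = 4πr² = 4π × (0.0323)² = 0.0131 m².
Q = εσA(T⁴ − T_s⁴). T⁴ − T_s⁴ = (546)⁴ − (293)⁴ = 8.89×10^10 − 7.37×10^9 = 8.15×10^10 K⁴.
Q = 0.86 × 5.67×10⁻⁸ × 0.0131 × 8.15×10^10 = 52.1 W.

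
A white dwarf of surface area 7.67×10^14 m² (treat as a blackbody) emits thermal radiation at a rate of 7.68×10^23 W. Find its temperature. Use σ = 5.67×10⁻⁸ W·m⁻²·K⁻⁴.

From P = σAT⁴, T = (P / σA)^(1/4) = (7.68×10^23 / (5.67×10⁻⁸ × 7.67×10^14))^(1/4).
T = (1.77×10^16)^(1/4) = 11500 K.

T ≈ 11500 K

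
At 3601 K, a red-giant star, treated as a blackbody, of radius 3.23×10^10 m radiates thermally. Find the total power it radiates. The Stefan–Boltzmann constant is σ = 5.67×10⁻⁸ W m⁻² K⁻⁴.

P ≈ 1.25×10^29 W

A = 4πr² = 4π × (3.23×10^10)² = 1.31×10^22 m².
P = σAT⁴ = 5.67×10⁻⁸ × 1.31×10^22 × (3601)⁴ = 5.67×10⁻⁸ × 1.31×10^22 × 1.68×10^14.
P = 1.25×10^29 W.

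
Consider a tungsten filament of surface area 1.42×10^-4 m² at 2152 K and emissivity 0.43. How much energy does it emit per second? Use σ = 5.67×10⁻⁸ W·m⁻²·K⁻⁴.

P ≈ 74.3 W

Stefan–Boltzmann: P = εσAT⁴ = 0.43 × 5.67×10⁻⁸ × 1.42×10^-4 × (2152)⁴ = 0.43 × 5.67×10⁻⁸ × 1.42×10^-4 × 2.14×10^13.
P = 74.3 W.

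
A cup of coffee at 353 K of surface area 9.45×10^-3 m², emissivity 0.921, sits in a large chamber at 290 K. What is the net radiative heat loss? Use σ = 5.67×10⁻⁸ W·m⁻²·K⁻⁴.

Q ≈ 4.17 W

Q = εσA(T⁴ − T_s⁴). T⁴ − T_s⁴ = (353)⁴ − (290)⁴ = 1.55×10^10 − 7.07×10^9 = 8.45×10^9 K⁴.
Q = 0.921 × 5.67×10⁻⁸ × 9.45×10^-3 × 8.45×10^9 = 4.17 W.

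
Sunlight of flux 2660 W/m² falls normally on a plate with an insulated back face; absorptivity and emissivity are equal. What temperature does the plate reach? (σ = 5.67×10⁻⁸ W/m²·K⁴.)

T ≈ 465 K

Absorbed flux αS = emitted flux εσT⁴ (one radiating face); with α = ε, T = (S/σ)^(1/4).
T = (2660 / 5.67×10⁻⁸)^(1/4) = (4.69×10^10)^(1/4).
T = 465 K.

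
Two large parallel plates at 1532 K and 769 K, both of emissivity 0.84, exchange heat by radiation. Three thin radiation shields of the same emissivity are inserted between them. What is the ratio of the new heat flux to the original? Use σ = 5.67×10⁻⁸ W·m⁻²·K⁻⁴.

ratio ≈ 0.250

With N identical shields there are N+1 = 4 gaps in series, each with the same radiative resistance, so the flux falls to 1/(N+1) of its unshielded value.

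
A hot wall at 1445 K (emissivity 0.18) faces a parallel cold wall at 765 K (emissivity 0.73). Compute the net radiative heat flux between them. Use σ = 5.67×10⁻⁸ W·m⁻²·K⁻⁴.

For two large parallel gray plates, q = σ(T₁⁴ − T₂⁴) / (1/ε₁ + 1/ε₂ − 1).
1/ε₁ + 1/ε₂ − 1 = 1/0.18 + 1/0.73 − 1 = 5.925.
T₁⁴ − T₂⁴ = 4.36×10^12 − 3.42×10^11 = 4.02×10^12 K⁴.
q = 5.67×10⁻⁸ × 4.02×10^12 / 5.925 = 38400 W/m².

q ≈ 38400 W/m²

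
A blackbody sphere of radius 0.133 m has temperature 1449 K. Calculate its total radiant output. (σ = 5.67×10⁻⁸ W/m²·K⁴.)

A = 4πr² = 4π × (0.133)² = 0.222 m².
P = σAT⁴ = 5.67×10⁻⁸ × 0.222 × (1449)⁴ = 5.67×10⁻⁸ × 0.222 × 4.41×10^12.
P = 55600 W.

P ≈ 55600 W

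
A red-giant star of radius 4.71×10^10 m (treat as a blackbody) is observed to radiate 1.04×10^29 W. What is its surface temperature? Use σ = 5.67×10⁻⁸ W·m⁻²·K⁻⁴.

A = 4πr² = 4π × (4.71×10^10)² = 2.79×10^22 m².
From P = σAT⁴, T = (P / σA)^(1/4) = (1.04×10^29 / (5.67×10⁻⁸ × 2.79×10^22))^(1/4).
T = (6.58×10^13)^(1/4) = 2850 K.

T ≈ 2850 K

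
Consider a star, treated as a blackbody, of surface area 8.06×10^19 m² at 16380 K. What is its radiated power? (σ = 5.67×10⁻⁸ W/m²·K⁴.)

P ≈ 3.29×10^29 W

P = σAT⁴ = 5.67×10⁻⁸ × 8.06×10^19 × (16380)⁴ = 5.67×10⁻⁸ × 8.06×10^19 × 7.20×10^16.
P = 3.29×10^29 W.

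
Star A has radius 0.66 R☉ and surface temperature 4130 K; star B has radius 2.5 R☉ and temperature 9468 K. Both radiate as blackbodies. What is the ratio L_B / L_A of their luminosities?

L_B/L_A ≈ 396

L = 4πR²σT⁴ ∝ R²T⁴, so L_B/L_A = (2.5/0.66)² × (9468/4130)⁴ = 14.3 × 27.6 = 396.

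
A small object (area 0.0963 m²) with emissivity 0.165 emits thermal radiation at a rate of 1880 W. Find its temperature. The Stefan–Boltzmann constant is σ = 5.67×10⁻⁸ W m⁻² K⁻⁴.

T ≈ 1200 K

From P = εσAT⁴, T = (P / εσA)^(1/4) = (1880 / (0.165 × 5.67×10⁻⁸ × 0.0963))^(1/4).
T = (2.09×10^12)^(1/4) = 1200 K.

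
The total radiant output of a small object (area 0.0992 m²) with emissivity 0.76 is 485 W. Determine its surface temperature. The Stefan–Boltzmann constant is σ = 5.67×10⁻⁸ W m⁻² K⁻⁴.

T ≈ 580 K

From P = εσAT⁴, T = (P / εσA)^(1/4) = (485 / (0.76 × 5.67×10⁻⁸ × 0.0992))^(1/4).
T = (1.13×10^11)^(1/4) = 580 K.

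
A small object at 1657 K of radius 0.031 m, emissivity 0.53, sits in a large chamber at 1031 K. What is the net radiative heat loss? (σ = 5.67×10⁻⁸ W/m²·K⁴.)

Q ≈ 2330 W

A = 4πr² = 4π × (0.031)² = 0.0121 m².
Q = εσA(T⁴ − T_s⁴). T⁴ − T_s⁴ = (1657)⁴ − (1031)⁴ = 7.54×10^12 − 1.13×10^12 = 6.41×10^12 K⁴.
Q = 0.53 × 5.67×10⁻⁸ × 0.0121 × 6.41×10^12 = 2330 W.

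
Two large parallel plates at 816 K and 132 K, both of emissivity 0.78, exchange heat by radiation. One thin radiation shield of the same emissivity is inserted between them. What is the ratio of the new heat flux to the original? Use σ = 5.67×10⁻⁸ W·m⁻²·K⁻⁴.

ratio ≈ 0.500

With N identical shields there are N+1 = 2 gaps in series, each with the same radiative resistance, so the flux falls to 1/(N+1) of its unshielded value.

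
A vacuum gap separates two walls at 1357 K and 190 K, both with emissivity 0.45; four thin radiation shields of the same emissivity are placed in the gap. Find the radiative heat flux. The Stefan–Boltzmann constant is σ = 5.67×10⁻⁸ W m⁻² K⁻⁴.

Each of the 5 gaps contributes resistance (2/ε − 1) = 2/0.45 − 1 = 3.444; total = 17.22.
q = σ(T₁⁴ − T₂⁴) / 17.22 = 5.67×10⁻⁸ × 3.39×10^12 / 17.22 = 11200 W/m².

q ≈ 11200 W/m²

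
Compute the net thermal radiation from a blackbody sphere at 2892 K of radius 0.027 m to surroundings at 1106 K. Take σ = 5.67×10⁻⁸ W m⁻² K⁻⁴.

A = 4πr² = 4π × (0.027)² = 9.16×10^-3 m².
Q = σA(T⁴ − T_s⁴). T⁴ − T_s⁴ = (2892)⁴ − (1106)⁴ = 7.00×10^13 − 1.50×10^12 = 6.85×10^13 K⁴.
Q = 5.67×10⁻⁸ × 9.16×10^-3 × 6.85×10^13 = 35600 W.

Q ≈ 35600 W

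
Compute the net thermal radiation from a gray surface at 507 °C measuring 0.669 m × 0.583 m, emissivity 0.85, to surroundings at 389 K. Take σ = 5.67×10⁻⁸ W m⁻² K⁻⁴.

Q ≈ 6530 W

A = 0.669 × 0.583 = 0.390 m².
Convert: 507 °C = 780 K.
Q = εσA(T⁴ − T_s⁴). T⁴ − T_s⁴ = (780)⁴ − (389)⁴ = 3.70×10^11 − 2.29×10^10 = 3.47×10^11 K⁴.
Q = 0.85 × 5.67×10⁻⁸ × 0.390 × 3.47×10^11 = 6530 W.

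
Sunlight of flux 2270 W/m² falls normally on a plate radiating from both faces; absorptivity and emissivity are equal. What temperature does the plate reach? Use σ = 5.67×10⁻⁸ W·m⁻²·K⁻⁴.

Absorbed flux αS = emitted flux 2εσT⁴ per unit area; with α = ε this gives T = (S/2σ)^(1/4).
T = (2270 / (2 × 5.67×10⁻⁸))^(1/4) = (2.00×10^10)^(1/4).
T = 376 K.

T ≈ 376 K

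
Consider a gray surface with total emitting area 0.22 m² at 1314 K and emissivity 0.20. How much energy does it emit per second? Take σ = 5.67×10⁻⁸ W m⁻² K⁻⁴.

P ≈ 7440 W

P = εσAT⁴ = 0.20 × 5.67×10⁻⁸ × 0.220 × (1314)⁴ = 0.20 × 5.67×10⁻⁸ × 0.220 × 2.98×10^12.
P = 7440 W.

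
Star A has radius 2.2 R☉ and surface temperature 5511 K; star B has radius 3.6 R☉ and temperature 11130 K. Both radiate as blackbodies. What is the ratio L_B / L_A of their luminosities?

L = 4πR²σT⁴ ∝ R²T⁴, so L_B/L_A = (3.6/2.2)² × (11130/5511)⁴ = 2.68 × 16.6 = 44.5.

L_B/L_A ≈ 44.5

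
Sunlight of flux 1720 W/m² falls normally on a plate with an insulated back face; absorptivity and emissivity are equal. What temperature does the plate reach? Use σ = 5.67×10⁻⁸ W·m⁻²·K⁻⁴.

T ≈ 417 K

Absorbed flux αS = emitted flux εσT⁴ (one radiating face); with α = ε, T = (S/σ)^(1/4).
T = (1720 / 5.67×10⁻⁸)^(1/4) = (3.03×10^10)^(1/4).
T = 417 K.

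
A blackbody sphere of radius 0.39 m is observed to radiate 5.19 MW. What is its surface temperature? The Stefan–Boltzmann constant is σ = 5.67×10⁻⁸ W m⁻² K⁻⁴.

A = 4πr² = 4π × (0.39)² = 1.91 m².
From P = σAT⁴, T = (P / σA)^(1/4) = (5.19×10^6 / (5.67×10⁻⁸ × 1.91))^(1/4).
T = (4.79×10^13)^(1/4) = 2630 K.

T ≈ 2630 K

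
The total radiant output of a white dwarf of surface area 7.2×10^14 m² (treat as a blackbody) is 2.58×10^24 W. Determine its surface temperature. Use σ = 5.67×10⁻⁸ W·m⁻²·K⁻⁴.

From P = σAT⁴, T = (P / σA)^(1/4) = (2.58×10^24 / (5.67×10⁻⁸ × 7.20×10^14))^(1/4).
T = (6.32×10^16)^(1/4) = 15900 K.

T ≈ 15900 K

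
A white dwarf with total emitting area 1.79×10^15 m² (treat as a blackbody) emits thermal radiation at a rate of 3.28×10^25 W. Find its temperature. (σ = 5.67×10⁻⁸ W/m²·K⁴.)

T ≈ 23800 K

From P = σAT⁴, T = (P / σA)^(1/4) = (3.28×10^25 / (5.67×10⁻⁸ × 1.79×10^15))^(1/4).
T = (3.23×10^17)^(1/4) = 23800 K.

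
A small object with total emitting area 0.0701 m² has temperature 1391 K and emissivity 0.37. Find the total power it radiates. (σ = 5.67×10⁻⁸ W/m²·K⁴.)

P ≈ 5510 W

P = εσAT⁴ = 0.37 × 5.67×10⁻⁸ × 0.0701 × (1391)⁴ = 0.37 × 5.67×10⁻⁸ × 0.0701 × 3.74×10^12.
P = 5510 W.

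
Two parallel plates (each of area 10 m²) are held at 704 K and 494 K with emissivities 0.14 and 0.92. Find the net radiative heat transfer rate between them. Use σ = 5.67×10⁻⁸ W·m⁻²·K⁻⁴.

Q ≈ 14600 W

For two large parallel gray plates, q = σ(T₁⁴ − T₂⁴) / (1/ε₁ + 1/ε₂ − 1).
1/ε₁ + 1/ε₂ − 1 = 1/0.14 + 1/0.92 − 1 = 7.230.
T₁⁴ − T₂⁴ = 2.46×10^11 − 5.96×10^10 = 1.86×10^11 K⁴.
q = 5.67×10⁻⁸ × 1.86×10^11 / 7.230 = 1460 W/m².
Q = q·A = 1460 × 10 = 14600 W.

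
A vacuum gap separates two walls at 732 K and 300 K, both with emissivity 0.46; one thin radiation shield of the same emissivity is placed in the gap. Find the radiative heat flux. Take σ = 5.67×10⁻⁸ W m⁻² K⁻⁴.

Each of the 2 gaps contributes resistance (2/ε − 1) = 2/0.46 − 1 = 3.348; total = 6.696.
q = σ(T₁⁴ − T₂⁴) / 6.696 = 5.67×10⁻⁸ × 2.79×10^11 / 6.696 = 2360 W/m².

q ≈ 2360 W/m²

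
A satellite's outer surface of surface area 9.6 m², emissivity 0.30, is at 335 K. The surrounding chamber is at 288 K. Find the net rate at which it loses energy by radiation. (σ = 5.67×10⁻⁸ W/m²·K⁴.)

Q = εσA(T⁴ − T_s⁴). T⁴ − T_s⁴ = (335)⁴ − (288)⁴ = 1.26×10^10 − 6.88×10^9 = 5.71×10^9 K⁴.
Q = 0.30 × 5.67×10⁻⁸ × 9.60 × 5.71×10^9 = 933 W.

Q ≈ 933 W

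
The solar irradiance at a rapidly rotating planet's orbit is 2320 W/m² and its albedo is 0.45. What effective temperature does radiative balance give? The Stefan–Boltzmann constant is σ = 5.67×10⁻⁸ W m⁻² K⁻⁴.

Power absorbed = (1−a)S·πR²; power emitted = 4πR²σT⁴. Equating and cancelling πR²:
T = ((1−a)S / 4σ)^(1/4) = (1280 / (4 × 5.67×10⁻⁸))^(1/4) = (5.63×10^9)^(1/4).
T = 274 K.

T ≈ 274 K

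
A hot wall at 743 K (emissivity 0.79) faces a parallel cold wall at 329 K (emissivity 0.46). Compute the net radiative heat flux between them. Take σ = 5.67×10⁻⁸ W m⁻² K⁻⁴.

q ≈ 6810 W/m²

For two large parallel gray plates, q = σ(T₁⁴ − T₂⁴) / (1/ε₁ + 1/ε₂ − 1).
1/ε₁ + 1/ε₂ − 1 = 1/0.79 + 1/0.46 − 1 = 2.440.
T₁⁴ − T₂⁴ = 3.05×10^11 − 1.17×10^10 = 2.93×10^11 K⁴.
q = 5.67×10⁻⁸ × 2.93×10^11 / 2.440 = 6810 W/m².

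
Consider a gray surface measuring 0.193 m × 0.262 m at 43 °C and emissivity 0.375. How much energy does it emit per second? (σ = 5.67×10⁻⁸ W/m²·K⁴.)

A = 0.193 × 0.262 = 0.0506 m².
43 °C = 316 K.
Stefan–Boltzmann: P = εσAT⁴ = 0.375 × 5.67×10⁻⁸ × 0.0506 × (316)⁴ = 0.375 × 5.67×10⁻⁸ × 0.0506 × 9.97×10^9.
P = 10.7 W.

P ≈ 10.7 W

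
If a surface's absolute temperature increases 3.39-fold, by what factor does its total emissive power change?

P ∝ T⁴, so the power scales as (3.39)⁴ = 132.

factor ≈ 132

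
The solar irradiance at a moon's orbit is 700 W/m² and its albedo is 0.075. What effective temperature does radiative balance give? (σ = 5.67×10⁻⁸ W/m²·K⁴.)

T ≈ 231 K

Power absorbed = (1−a)S·πR²; power emitted = 4πR²σT⁴. Equating and cancelling πR²:
T = ((1−a)S / 4σ)^(1/4) = (648 / (4 × 5.67×10⁻⁸))^(1/4) = (2.85×10^9)^(1/4).
T = 231 K.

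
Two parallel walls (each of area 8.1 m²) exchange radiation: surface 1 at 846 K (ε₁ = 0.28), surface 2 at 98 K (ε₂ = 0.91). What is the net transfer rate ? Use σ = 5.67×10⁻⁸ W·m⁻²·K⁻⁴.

For two large parallel gray plates, q = σ(T₁⁴ − T₂⁴) / (1/ε₁ + 1/ε₂ − 1).
1/ε₁ + 1/ε₂ − 1 = 1/0.28 + 1/0.91 − 1 = 3.670.
T₁⁴ − T₂⁴ = 5.12×10^11 − 9.22×10^7 = 5.12×10^11 K⁴.
q = 5.67×10⁻⁸ × 5.12×10^11 / 3.670 = 7910 W/m².
Q = q·A = 7910 × 8.1 = 64100 W.

Q ≈ 64100 W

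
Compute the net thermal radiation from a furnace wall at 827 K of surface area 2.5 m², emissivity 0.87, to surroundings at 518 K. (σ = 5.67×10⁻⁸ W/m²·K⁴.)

Q = εσA(T⁴ − T_s⁴). T⁴ − T_s⁴ = (827)⁴ − (518)⁴ = 4.68×10^11 − 7.20×10^10 = 3.96×10^11 K⁴.
Q = 0.87 × 5.67×10⁻⁸ × 2.50 × 3.96×10^11 = 48800 W.

Q ≈ 48800 W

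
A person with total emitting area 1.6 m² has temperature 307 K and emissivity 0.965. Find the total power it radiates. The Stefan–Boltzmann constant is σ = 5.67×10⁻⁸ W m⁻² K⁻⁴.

P = εσAT⁴ = 0.965 × 5.67×10⁻⁸ × 1.60 × (307)⁴ = 0.965 × 5.67×10⁻⁸ × 1.60 × 8.88×10^9.
P = 778 W.

P ≈ 778 W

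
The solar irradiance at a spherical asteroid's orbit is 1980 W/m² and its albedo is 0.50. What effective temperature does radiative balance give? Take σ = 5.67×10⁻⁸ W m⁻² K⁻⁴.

T ≈ 257 K

Power absorbed = (1−a)S·πR²; power emitted = 4πR²σT⁴. Equating and cancelling πR²:
T = ((1−a)S / 4σ)^(1/4) = (990 / (4 × 5.67×10⁻⁸))^(1/4) = (4.37×10^9)^(1/4).
T = 257 K.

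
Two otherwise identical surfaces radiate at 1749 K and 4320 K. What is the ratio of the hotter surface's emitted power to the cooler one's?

ratio ≈ 37.2

P ∝ T⁴, so the ratio is (4320/1749)⁴ = (2.470)⁴ = 37.2.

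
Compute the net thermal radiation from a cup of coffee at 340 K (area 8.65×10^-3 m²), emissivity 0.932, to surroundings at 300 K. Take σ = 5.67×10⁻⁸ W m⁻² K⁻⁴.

Q = εσA(T⁴ − T_s⁴). T⁴ − T_s⁴ = (340)⁴ − (300)⁴ = 1.34×10^10 − 8.10×10^9 = 5.26×10^9 K⁴.
Q = 0.932 × 5.67×10⁻⁸ × 8.65×10^-3 × 5.26×10^9 = 2.41 W.

Q ≈ 2.41 W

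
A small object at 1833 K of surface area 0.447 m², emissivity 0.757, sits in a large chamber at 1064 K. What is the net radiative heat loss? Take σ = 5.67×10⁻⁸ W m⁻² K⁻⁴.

Q ≈ 1.92×10^5 W

Q = εσA(T⁴ − T_s⁴). T⁴ − T_s⁴ = (1833)⁴ − (1064)⁴ = 1.13×10^13 − 1.28×10^12 = 1.00×10^13 K⁴.
Q = 0.757 × 5.67×10⁻⁸ × 0.447 × 1.00×10^13 = 1.92×10^5 W.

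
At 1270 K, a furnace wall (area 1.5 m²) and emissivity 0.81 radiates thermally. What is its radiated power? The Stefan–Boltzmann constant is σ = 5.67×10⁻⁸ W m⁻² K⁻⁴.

P ≈ 1.79×10^5 W

P = εσAT⁴ = 0.81 × 5.67×10⁻⁸ × 1.50 × (1270)⁴ = 0.81 × 5.67×10⁻⁸ × 1.50 × 2.60×10^12.
P = 1.79×10^5 W.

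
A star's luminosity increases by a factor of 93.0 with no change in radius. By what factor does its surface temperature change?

factor ≈ 3.11

P ∝ T⁴ ⇒ T ∝ P^(1/4), so T scales by (93.0)^(1/4) = 3.11.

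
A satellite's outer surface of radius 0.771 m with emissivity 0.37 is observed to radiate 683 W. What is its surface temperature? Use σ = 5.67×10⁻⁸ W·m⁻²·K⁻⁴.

T ≈ 257 K

A = 4πr² = 4π × (0.771)² = 7.47 m².
From P = εσAT⁴, T = (P / εσA)^(1/4) = (683 / (0.37 × 5.67×10⁻⁸ × 7.47))^(1/4).
T = (4.36×10^9)^(1/4) = 257 K.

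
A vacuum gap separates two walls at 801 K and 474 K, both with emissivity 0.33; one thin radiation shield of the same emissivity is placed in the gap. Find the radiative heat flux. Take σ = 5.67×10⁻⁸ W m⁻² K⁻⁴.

q ≈ 2020 W/m²

Each of the 2 gaps contributes resistance (2/ε − 1) = 2/0.33 − 1 = 5.061; total = 10.12.
q = σ(T₁⁴ − T₂⁴) / 10.12 = 5.67×10⁻⁸ × 3.61×10^11 / 10.12 = 2020 W/m².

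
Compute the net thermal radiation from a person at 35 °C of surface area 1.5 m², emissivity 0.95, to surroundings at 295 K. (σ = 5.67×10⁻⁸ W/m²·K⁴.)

Q ≈ 115 W

Convert: 35 °C = 308 K.
Q = εσA(T⁴ − T_s⁴). T⁴ − T_s⁴ = (308)⁴ − (295)⁴ = 9.00×10^9 − 7.57×10^9 = 1.43×10^9 K⁴.
Q = 0.95 × 5.67×10⁻⁸ × 1.50 × 1.43×10^9 = 115 W.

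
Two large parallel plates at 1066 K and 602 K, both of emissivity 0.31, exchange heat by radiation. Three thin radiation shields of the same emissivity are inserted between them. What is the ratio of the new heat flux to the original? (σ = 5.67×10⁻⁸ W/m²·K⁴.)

With N identical shields there are N+1 = 4 gaps in series, each with the same radiative resistance, so the flux falls to 1/(N+1) of its unshielded value.

ratio ≈ 0.250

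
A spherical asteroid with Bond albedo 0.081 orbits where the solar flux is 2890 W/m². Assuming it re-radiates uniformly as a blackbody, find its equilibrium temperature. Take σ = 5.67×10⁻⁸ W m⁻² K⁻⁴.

Power absorbed = (1−a)S·πR²; power emitted = 4πR²σT⁴. Equating and cancelling πR²:
T = ((1−a)S / 4σ)^(1/4) = (2660 / (4 × 5.67×10⁻⁸))^(1/4) = (1.17×10^10)^(1/4).
T = 329 K.

T ≈ 329 K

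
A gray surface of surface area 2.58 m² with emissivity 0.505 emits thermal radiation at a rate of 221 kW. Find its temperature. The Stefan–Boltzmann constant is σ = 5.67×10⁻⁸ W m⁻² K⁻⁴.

From P = εσAT⁴, T = (P / εσA)^(1/4) = (2.21×10^5 / (0.505 × 5.67×10⁻⁸ × 2.58))^(1/4).
T = (2.99×10^12)^(1/4) = 1320 K.

T ≈ 1320 K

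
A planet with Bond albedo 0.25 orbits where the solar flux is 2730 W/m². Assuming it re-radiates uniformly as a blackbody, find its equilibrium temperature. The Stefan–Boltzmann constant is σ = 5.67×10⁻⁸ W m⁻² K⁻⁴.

T ≈ 308 K

Power absorbed = (1−a)S·πR²; power emitted = 4πR²σT⁴. Equating and cancelling πR²:
T = ((1−a)S / 4σ)^(1/4) = (2050 / (4 × 5.67×10⁻⁸))^(1/4) = (9.03×10^9)^(1/4).
T = 308 K.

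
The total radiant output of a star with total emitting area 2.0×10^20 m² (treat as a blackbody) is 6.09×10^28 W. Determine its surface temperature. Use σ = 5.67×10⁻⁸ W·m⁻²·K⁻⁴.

T ≈ 8560 K

From P = σAT⁴, T = (P / σA)^(1/4) = (6.09×10^28 / (5.67×10⁻⁸ × 2.00×10^20))^(1/4).
T = (5.37×10^15)^(1/4) = 8560 K.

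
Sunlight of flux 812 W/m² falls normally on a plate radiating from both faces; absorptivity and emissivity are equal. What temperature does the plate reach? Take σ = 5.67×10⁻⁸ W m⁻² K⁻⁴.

Absorbed flux αS = emitted flux 2εσT⁴ per unit area; with α = ε this gives T = (S/2σ)^(1/4).
T = (812 / (2 × 5.67×10⁻⁸))^(1/4) = (7.16×10^9)^(1/4).
T = 291 K.

T ≈ 291 K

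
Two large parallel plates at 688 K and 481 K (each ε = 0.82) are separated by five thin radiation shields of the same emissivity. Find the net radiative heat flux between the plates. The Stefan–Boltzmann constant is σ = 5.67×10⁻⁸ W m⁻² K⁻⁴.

Each of the 6 gaps contributes resistance (2/ε − 1) = 2/0.82 − 1 = 1.439; total = 8.634.
q = σ(T₁⁴ − T₂⁴) / 8.634 = 5.67×10⁻⁸ × 1.71×10^11 / 8.634 = 1120 W/m².

q ≈ 1120 W/m²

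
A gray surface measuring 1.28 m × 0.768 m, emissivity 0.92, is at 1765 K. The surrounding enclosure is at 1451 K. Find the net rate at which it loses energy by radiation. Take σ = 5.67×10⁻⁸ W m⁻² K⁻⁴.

A = 1.28 × 0.768 = 0.983 m².
Q = εσA(T⁴ − T_s⁴). T⁴ − T_s⁴ = (1765)⁴ − (1451)⁴ = 9.70×10^12 − 4.43×10^12 = 5.27×10^12 K⁴.
Q = 0.92 × 5.67×10⁻⁸ × 0.983 × 5.27×10^12 = 2.70×10^5 W.

Q ≈ 2.70×10^5 W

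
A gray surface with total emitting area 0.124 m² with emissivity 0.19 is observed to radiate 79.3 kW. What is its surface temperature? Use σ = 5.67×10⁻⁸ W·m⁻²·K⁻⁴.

T ≈ 2780 K

From P = εσAT⁴, T = (P / εσA)^(1/4) = (79300 / (0.19 × 5.67×10⁻⁸ × 0.124))^(1/4).
T = (5.94×10^13)^(1/4) = 2780 K.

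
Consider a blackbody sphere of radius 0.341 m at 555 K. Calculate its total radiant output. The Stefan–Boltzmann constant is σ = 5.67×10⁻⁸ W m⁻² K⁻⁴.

A = 4πr² = 4π × (0.341)² = 1.46 m².
P = σAT⁴ = 5.67×10⁻⁸ × 1.46 × (555)⁴ = 5.67×10⁻⁸ × 1.46 × 9.49×10^10.
P = 7860 W.

P ≈ 7860 W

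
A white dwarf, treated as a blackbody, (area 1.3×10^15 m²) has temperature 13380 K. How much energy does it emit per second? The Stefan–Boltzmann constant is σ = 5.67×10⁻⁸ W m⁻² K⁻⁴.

P ≈ 2.36×10^24 W

P = σAT⁴ = 5.67×10⁻⁸ × 1.30×10^15 × (13380)⁴ = 5.67×10⁻⁸ × 1.30×10^15 × 3.20×10^16.
P = 2.36×10^24 W.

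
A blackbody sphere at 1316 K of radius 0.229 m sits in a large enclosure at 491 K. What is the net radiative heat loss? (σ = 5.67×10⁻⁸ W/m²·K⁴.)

A = 4πr² = 4π × (0.229)² = 0.659 m².
Q = σA(T⁴ − T_s⁴). T⁴ − T_s⁴ = (1316)⁴ − (491)⁴ = 3.00×10^12 − 5.81×10^10 = 2.94×10^12 K⁴.
Q = 5.67×10⁻⁸ × 0.659 × 2.94×10^12 = 1.10×10^5 W.

Q ≈ 1.10×10^5 W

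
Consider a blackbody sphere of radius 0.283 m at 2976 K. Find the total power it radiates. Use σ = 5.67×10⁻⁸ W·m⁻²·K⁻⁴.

A = 4πr² = 4π × (0.283)² = 1.01 m².
P = σAT⁴ = 5.67×10⁻⁸ × 1.01 × (2976)⁴ = 5.67×10⁻⁸ × 1.01 × 7.84×10^13.
P = 4.48×10^6 W.

P ≈ 4.48×10^6 W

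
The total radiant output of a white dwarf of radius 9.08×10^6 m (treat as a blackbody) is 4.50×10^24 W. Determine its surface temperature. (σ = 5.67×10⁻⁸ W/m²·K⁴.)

T ≈ 16600 K

A = 4πr² = 4π × (9.08×10^6)² = 1.04×10^15 m².
From P = σAT⁴, T = (P / σA)^(1/4) = (4.50×10^24 / (5.67×10⁻⁸ × 1.04×10^15))^(1/4).
T = (7.66×10^16)^(1/4) = 16600 K.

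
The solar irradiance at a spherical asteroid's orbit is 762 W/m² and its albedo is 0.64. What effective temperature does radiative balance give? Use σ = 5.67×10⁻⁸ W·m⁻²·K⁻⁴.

Power absorbed = (1−a)S·πR²; power emitted = 4πR²σT⁴. Equating and cancelling πR²:
T = ((1−a)S / 4σ)^(1/4) = (274 / (4 × 5.67×10⁻⁸))^(1/4) = (1.21×10^9)^(1/4).
T = 186 K.

T ≈ 186 K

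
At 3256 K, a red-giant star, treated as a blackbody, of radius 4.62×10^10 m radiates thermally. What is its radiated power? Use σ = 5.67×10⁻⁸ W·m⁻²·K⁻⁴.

A = 4πr² = 4π × (4.62×10^10)² = 2.68×10^22 m².
P = σAT⁴ = 5.67×10⁻⁸ × 2.68×10^22 × (3256)⁴ = 5.67×10⁻⁸ × 2.68×10^22 × 1.12×10^14.
P = 1.71×10^29 W.

P ≈ 1.71×10^29 W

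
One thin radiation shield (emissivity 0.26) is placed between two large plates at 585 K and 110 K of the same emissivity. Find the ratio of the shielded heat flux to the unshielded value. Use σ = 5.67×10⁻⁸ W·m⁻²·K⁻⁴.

With N identical shields there are N+1 = 2 gaps in series, each with the same radiative resistance, so the flux falls to 1/(N+1) of its unshielded value.

ratio ≈ 0.500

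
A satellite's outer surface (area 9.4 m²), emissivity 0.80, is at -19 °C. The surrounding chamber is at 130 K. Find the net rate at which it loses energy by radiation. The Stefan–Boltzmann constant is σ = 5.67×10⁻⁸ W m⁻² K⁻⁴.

Q ≈ 1650 W

Convert: -19 °C = 254 K.
Q = εσA(T⁴ − T_s⁴). T⁴ − T_s⁴ = (254)⁴ − (130)⁴ = 4.16×10^9 − 2.86×10^8 = 3.88×10^9 K⁴.
Q = 0.80 × 5.67×10⁻⁸ × 9.40 × 3.88×10^9 = 1650 W.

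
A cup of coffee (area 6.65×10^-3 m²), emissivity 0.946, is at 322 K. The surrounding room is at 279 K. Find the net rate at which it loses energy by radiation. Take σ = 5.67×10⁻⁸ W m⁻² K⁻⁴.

Q ≈ 1.67 W

Q = εσA(T⁴ − T_s⁴). T⁴ − T_s⁴ = (322)⁴ − (279)⁴ = 1.08×10^10 − 6.06×10^9 = 4.69×10^9 K⁴.
Q = 0.946 × 5.67×10⁻⁸ × 6.65×10^-3 × 4.69×10^9 = 1.67 W.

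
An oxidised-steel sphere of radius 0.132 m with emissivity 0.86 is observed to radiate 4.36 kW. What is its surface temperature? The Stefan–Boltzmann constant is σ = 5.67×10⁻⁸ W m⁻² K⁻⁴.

A = 4πr² = 4π × (0.132)² = 0.219 m².
From P = εσAT⁴, T = (P / εσA)^(1/4) = (4360 / (0.86 × 5.67×10⁻⁸ × 0.219))^(1/4).
T = (4.08×10^11)^(1/4) = 799 K.

T ≈ 799 K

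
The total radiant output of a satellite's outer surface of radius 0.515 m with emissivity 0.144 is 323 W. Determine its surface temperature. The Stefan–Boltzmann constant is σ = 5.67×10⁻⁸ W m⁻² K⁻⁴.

A = 4πr² = 4π × (0.515)² = 3.33 m².
From P = εσAT⁴, T = (P / εσA)^(1/4) = (323 / (0.144 × 5.67×10⁻⁸ × 3.33))^(1/4).
T = (1.19×10^10)^(1/4) = 330 K.

T ≈ 330 K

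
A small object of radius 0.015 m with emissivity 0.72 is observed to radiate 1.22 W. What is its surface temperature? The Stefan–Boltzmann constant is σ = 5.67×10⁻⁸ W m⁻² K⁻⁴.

T ≈ 321 K

A = 4πr² = 4π × (0.015)² = 2.83×10^-3 m².
From P = εσAT⁴, T = (P / εσA)^(1/4) = (1.22 / (0.72 × 5.67×10⁻⁸ × 2.83×10^-3))^(1/4).
T = (1.06×10^10)^(1/4) = 321 K.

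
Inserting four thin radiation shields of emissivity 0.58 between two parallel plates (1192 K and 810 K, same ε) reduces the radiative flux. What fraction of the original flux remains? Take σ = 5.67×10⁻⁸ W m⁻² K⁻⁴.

ratio ≈ 0.200

With N identical shields there are N+1 = 5 gaps in series, each with the same radiative resistance, so the flux falls to 1/(N+1) of its unshielded value.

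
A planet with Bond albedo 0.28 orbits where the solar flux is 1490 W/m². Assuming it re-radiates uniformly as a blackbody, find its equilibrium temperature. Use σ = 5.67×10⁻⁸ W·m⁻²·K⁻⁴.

Power absorbed = (1−a)S·πR²; power emitted = 4πR²σT⁴. Equating and cancelling πR²:
T = ((1−a)S / 4σ)^(1/4) = (1070 / (4 × 5.67×10⁻⁸))^(1/4) = (4.73×10^9)^(1/4).
T = 262 K.

T ≈ 262 K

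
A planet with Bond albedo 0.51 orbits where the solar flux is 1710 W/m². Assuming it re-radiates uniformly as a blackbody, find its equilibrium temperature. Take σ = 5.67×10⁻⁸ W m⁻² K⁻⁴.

T ≈ 247 K

Power absorbed = (1−a)S·πR²; power emitted = 4πR²σT⁴. Equating and cancelling πR²:
T = ((1−a)S / 4σ)^(1/4) = (838 / (4 × 5.67×10⁻⁸))^(1/4) = (3.69×10^9)^(1/4).
T = 247 K.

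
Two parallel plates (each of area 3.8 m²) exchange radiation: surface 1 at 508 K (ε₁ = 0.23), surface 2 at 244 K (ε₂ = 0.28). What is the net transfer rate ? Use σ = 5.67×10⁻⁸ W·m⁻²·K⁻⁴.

Q ≈ 1960 W

For two large parallel gray plates, q = σ(T₁⁴ − T₂⁴) / (1/ε₁ + 1/ε₂ − 1).
1/ε₁ + 1/ε₂ − 1 = 1/0.23 + 1/0.28 − 1 = 6.919.
T₁⁴ − T₂⁴ = 6.66×10^10 − 3.54×10^9 = 6.31×10^10 K⁴.
q = 5.67×10⁻⁸ × 6.31×10^10 / 6.919 = 517 W/m².
Q = q·A = 517 × 3.8 = 1960 W.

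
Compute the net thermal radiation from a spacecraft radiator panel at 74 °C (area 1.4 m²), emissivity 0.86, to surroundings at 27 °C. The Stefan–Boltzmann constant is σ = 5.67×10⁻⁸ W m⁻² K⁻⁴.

Q ≈ 437 W

Convert: 74 °C = 347 K; 27 °C = 300 K.
Q = εσA(T⁴ − T_s⁴). T⁴ − T_s⁴ = (347)⁴ − (300)⁴ = 1.45×10^10 − 8.10×10^9 = 6.40×10^9 K⁴.
Q = 0.86 × 5.67×10⁻⁸ × 1.40 × 6.40×10^9 = 437 W.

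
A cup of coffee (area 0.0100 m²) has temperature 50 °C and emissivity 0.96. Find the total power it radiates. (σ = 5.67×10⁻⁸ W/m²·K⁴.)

P ≈ 5.92 W

50 °C = 323 K.
P = εσAT⁴ = 0.96 × 5.67×10⁻⁸ × 0.0100 × (323)⁴ = 0.96 × 5.67×10⁻⁸ × 0.0100 × 1.09×10^10.
P = 5.92 W.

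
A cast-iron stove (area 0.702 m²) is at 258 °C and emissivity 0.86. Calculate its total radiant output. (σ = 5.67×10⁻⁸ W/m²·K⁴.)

258 °C = 531 K.
P = εσAT⁴ = 0.86 × 5.67×10⁻⁸ × 0.702 × (531)⁴ = 0.86 × 5.67×10⁻⁸ × 0.702 × 7.95×10^10.
P = 2720 W.

P ≈ 2720 W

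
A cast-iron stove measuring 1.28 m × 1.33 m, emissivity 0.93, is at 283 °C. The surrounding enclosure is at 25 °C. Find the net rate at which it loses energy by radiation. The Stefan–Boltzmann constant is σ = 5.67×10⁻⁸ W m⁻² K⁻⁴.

Q ≈ 7870 W

A = 1.28 × 1.33 = 1.70 m².
Convert: 283 °C = 556 K; 25 °C = 298 K.
Q = εσA(T⁴ − T_s⁴). T⁴ − T_s⁴ = (556)⁴ − (298)⁴ = 9.56×10^10 − 7.89×10^9 = 8.77×10^10 K⁴.
Q = 0.93 × 5.67×10⁻⁸ × 1.70 × 8.77×10^10 = 7870 W.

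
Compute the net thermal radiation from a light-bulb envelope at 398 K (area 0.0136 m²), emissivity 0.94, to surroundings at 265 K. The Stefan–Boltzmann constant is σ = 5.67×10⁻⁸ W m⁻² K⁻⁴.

Q ≈ 14.6 W

Q = εσA(T⁴ − T_s⁴). T⁴ − T_s⁴ = (398)⁴ − (265)⁴ = 2.51×10^10 − 4.93×10^9 = 2.02×10^10 K⁴.
Q = 0.94 × 5.67×10⁻⁸ × 0.0136 × 2.02×10^10 = 14.6 W.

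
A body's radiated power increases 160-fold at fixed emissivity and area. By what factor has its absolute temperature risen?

P ∝ T⁴ ⇒ T ∝ P^(1/4), so T scales by (160)^(1/4) = 3.56.

factor ≈ 3.56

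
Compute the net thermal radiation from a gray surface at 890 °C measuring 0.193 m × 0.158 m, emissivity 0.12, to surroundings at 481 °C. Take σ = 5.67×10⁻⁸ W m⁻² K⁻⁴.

Q ≈ 313 W

A = 0.193 × 0.158 = 0.0305 m².
Convert: 890 °C = 1163 K; 481 °C = 754 K.
Q = εσA(T⁴ − T_s⁴). T⁴ − T_s⁴ = (1163)⁴ − (754)⁴ = 1.83×10^12 − 3.23×10^11 = 1.51×10^12 K⁴.
Q = 0.12 × 5.67×10⁻⁸ × 0.0305 × 1.51×10^12 = 313 W.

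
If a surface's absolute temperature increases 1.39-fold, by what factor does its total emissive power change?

P ∝ T⁴, so the power scales as (1.39)⁴ = 3.73.

factor ≈ 3.73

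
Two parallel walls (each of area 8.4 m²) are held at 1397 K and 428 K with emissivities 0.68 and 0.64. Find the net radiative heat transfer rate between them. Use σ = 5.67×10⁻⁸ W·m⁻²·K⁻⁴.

Q ≈ 8.84×10^5 W

For two large parallel gray plates, q = σ(T₁⁴ − T₂⁴) / (1/ε₁ + 1/ε₂ − 1).
1/ε₁ + 1/ε₂ − 1 = 1/0.68 + 1/0.64 − 1 = 2.033.
T₁⁴ − T₂⁴ = 3.81×10^12 − 3.36×10^10 = 3.78×10^12 K⁴.
q = 5.67×10⁻⁸ × 3.78×10^12 / 2.033 = 1.05×10^5 W/m².
Q = q·A = 1.05×10^5 × 8.4 = 8.84×10^5 W.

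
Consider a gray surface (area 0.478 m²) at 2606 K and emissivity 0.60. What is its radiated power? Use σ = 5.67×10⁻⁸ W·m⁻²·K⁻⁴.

Stefan–Boltzmann: P = εσAT⁴ = 0.60 × 5.67×10⁻⁸ × 0.478 × (2606)⁴ = 0.60 × 5.67×10⁻⁸ × 0.478 × 4.61×10^13.
P = 7.50×10^5 W.

P ≈ 7.50×10^5 W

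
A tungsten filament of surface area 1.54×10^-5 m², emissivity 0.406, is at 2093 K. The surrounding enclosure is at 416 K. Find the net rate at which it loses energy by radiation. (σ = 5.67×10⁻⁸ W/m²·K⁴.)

Q ≈ 6.79 W

Q = εσA(T⁴ − T_s⁴). T⁴ − T_s⁴ = (2093)⁴ − (416)⁴ = 1.92×10^13 − 2.99×10^10 = 1.92×10^13 K⁴.
Q = 0.406 × 5.67×10⁻⁸ × 1.54×10^-5 × 1.92×10^13 = 6.79 W.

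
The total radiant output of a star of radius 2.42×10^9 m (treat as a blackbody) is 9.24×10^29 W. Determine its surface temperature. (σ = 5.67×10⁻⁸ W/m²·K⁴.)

T ≈ 21700 K

A = 4πr² = 4π × (2.42×10^9)² = 7.36×10^19 m².
From P = σAT⁴, T = (P / σA)^(1/4) = (9.24×10^29 / (5.67×10⁻⁸ × 7.36×10^19))^(1/4).
T = (2.21×10^17)^(1/4) = 21700 K.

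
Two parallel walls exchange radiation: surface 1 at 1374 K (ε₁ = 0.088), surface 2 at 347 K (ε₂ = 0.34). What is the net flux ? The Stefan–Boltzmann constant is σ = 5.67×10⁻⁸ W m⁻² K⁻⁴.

q ≈ 15100 W/m²

For two large parallel gray plates, q = σ(T₁⁴ − T₂⁴) / (1/ε₁ + 1/ε₂ − 1).
1/ε₁ + 1/ε₂ − 1 = 1/0.088 + 1/0.34 − 1 = 13.30.
T₁⁴ − T₂⁴ = 3.56×10^12 − 1.45×10^10 = 3.55×10^12 K⁴.
q = 5.67×10⁻⁸ × 3.55×10^12 / 13.30 = 15100 W/m².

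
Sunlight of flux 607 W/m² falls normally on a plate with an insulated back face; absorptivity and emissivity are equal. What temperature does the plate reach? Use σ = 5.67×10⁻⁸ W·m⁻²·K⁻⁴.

T ≈ 322 K

Absorbed flux αS = emitted flux εσT⁴ (one radiating face); with α = ε, T = (S/σ)^(1/4).
T = (607 / 5.67×10⁻⁸)^(1/4) = (1.07×10^10)^(1/4).
T = 322 K.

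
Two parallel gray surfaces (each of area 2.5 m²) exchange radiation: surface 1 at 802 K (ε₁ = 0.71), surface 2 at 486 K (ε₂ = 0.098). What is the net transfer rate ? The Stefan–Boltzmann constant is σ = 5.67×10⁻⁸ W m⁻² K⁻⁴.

Q ≈ 4780 W

For two large parallel gray plates, q = σ(T₁⁴ − T₂⁴) / (1/ε₁ + 1/ε₂ − 1).
1/ε₁ + 1/ε₂ − 1 = 1/0.71 + 1/0.098 − 1 = 10.61.
T₁⁴ − T₂⁴ = 4.14×10^11 − 5.58×10^10 = 3.58×10^11 K⁴.
q = 5.67×10⁻⁸ × 3.58×10^11 / 10.61 = 1910 W/m².
Q = q·A = 1910 × 2.5 = 4780 W.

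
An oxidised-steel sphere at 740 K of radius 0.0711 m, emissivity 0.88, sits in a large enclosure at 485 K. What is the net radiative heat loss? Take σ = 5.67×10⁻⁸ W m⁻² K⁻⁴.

Q ≈ 775 W

A = 4πr² = 4π × (0.0711)² = 0.0635 m².
Q = εσA(T⁴ − T_s⁴). T⁴ − T_s⁴ = (740)⁴ − (485)⁴ = 3.00×10^11 − 5.53×10^10 = 2.45×10^11 K⁴.
Q = 0.88 × 5.67×10⁻⁸ × 0.0635 × 2.45×10^11 = 775 W.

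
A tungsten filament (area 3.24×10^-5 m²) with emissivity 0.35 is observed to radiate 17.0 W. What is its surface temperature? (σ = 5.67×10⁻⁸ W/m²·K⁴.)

T ≈ 2270 K

From P = εσAT⁴, T = (P / εσA)^(1/4) = (17.0 / (0.35 × 5.67×10⁻⁸ × 3.24×10^-5))^(1/4).
T = (2.64×10^13)^(1/4) = 2270 K.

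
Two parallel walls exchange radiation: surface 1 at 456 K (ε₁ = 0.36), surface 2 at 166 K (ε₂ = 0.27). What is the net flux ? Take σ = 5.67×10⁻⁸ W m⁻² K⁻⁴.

For two large parallel gray plates, q = σ(T₁⁴ − T₂⁴) / (1/ε₁ + 1/ε₂ − 1).
1/ε₁ + 1/ε₂ − 1 = 1/0.36 + 1/0.27 − 1 = 5.481.
T₁⁴ − T₂⁴ = 4.32×10^10 − 7.59×10^8 = 4.25×10^10 K⁴.
q = 5.67×10⁻⁸ × 4.25×10^10 / 5.481 = 439 W/m².

q ≈ 439 W/m²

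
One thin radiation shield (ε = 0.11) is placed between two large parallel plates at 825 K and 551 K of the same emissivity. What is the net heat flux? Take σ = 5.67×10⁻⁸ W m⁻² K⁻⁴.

q ≈ 612 W/m²

Each of the 2 gaps contributes resistance (2/ε − 1) = 2/0.11 − 1 = 17.18; total = 34.36.
q = σ(T₁⁴ − T₂⁴) / 34.36 = 5.67×10⁻⁸ × 3.71×10^11 / 34.36 = 612 W/m².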